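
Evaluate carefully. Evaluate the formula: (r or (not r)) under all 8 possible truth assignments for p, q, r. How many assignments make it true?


Check all 8 assignments:
p=0, q=0, r=0: 1
p=0, q=0, r=1: 1
p=0, q=1, r=0: 1
p=0, q=1, r=1: 1
p=1, q=0, r=0: 1
p=1, q=0, r=1: 1
p=1, q=1, r=0: 1
p=1, q=1, r=1: 1
Count of True = 8

8


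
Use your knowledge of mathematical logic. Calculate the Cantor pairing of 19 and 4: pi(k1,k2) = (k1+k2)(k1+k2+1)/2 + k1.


k1 + k2 = 23
(k1+k2)(k1+k2+1)/2 = 23 * 24 / 2 = 276
pi = 276 + 19 = 295

295


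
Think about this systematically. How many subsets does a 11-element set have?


The power set of a set with n elements has 2^n elements.
|P(S)| = 2^11 = 2048

2048


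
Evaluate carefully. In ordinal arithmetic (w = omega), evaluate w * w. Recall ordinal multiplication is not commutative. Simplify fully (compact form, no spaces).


Compute w * w.
Ordinal * is associative and left-distributive over +, but NOT commutative; for finite n>1, n*w = w but w*n stays w*n.
w * w = w^2 by definition.
Result = w^2

w^2


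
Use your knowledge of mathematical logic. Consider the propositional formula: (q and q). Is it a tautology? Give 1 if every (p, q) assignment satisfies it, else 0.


Check all 4 assignments:
p=0, q=0: 0
p=0, q=1: 1
p=1, q=0: 0
p=1, q=1: 1
Satisfying count = 2/4.
Tautology iff count = 4: no.

0


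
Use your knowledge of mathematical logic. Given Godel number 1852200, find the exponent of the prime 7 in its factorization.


Factorize 1852200 by dividing by 7 repeatedly.
Division steps: 7 divides 1852200 exactly 3 time(s).
Exponent of 7 = 3

3


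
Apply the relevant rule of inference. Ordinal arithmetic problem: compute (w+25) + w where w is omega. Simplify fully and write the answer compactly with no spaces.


Compute (w+25) + w.
Ordinal + is associative but NOT commutative; for finite n>0, n + w = w but w + n stays w+n.
(w+25) + w = w + (25+w) = w + w = w*2 (the finite tail 25 is absorbed by the right w).
Result = w*2

w*2


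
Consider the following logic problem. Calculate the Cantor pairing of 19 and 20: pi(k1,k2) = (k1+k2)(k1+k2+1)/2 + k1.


k1 + k2 = 39
(k1+k2)(k1+k2+1)/2 = 39 * 40 / 2 = 780
pi = 780 + 19 = 799

799


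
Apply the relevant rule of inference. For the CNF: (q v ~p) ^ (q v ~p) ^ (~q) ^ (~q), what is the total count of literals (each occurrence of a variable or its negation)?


Counting literals in each clause:
Clause 1: 2 literal(s)
Clause 2: 2 literal(s)
Clause 3: 1 literal(s)
Clause 4: 1 literal(s)
Total = 6

6


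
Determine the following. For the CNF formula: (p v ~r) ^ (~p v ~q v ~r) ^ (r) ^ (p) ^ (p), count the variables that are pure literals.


Check each variable for pure literal status:
p: mixed (not pure)
q: pure negative
r: mixed (not pure)
Pure literal count = 1

1


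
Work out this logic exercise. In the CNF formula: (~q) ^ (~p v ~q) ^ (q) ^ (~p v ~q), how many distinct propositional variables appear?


Identify each variable that appears in the formula.
Variables found: p, q
Count = 2

2


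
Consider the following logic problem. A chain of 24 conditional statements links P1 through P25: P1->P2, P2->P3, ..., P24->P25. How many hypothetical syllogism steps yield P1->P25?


With 24 implications in a chain connecting 25 propositions:
P1->P2, P2->P3, ..., P24->P25
Steps needed = (number of implications) - 1 = 24 - 1 = 23

23


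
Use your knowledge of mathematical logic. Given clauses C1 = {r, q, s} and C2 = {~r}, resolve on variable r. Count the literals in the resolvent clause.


Remove r from C1 and ~r from C2.
C1 remainder: {q, s}
C2 remainder: {}
Union (resolvent): {q, s}
Resolvent has 2 literal(s).

2


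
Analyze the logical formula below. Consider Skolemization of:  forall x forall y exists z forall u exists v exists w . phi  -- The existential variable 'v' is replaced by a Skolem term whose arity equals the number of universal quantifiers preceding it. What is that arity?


Quantifier prefix: forall x forall y exists z forall u exists v exists w
'v' is existentially quantified at position 5.
Universal variables preceding it: x, y, u
Skolem function arity = 3

3


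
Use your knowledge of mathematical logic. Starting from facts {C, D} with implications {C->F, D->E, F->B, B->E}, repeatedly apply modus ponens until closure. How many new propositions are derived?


Initial facts: {C, D}
Apply modus ponens to closure:
  C and C->F  =>  F
  D and D->E  =>  E
  F and F->B  =>  B
Final known: {B, C, D, E, F}
New propositions: {B, E, F}
Count = 3

3


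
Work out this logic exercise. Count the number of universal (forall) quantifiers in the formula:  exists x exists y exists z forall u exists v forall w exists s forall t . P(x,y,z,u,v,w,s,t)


Quantifier prefix: exists x exists y exists z forall u exists v forall w exists s forall t
Mark each quantifier type:
  E E E U E U E U
Universal count = 3, Existential count = 5
Asked for universal (forall) quantifiers: 3

3


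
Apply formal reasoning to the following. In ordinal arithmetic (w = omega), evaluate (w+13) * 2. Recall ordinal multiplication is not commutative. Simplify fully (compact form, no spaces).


Compute (w+13) * 2.
Ordinal * is associative and left-distributive over +, but NOT commutative; for finite n>1, n*w = w but w*n stays w*n.
(w+13) * 2 = (w+13) repeated 2 times. Each intermediate +13 is absorbed by the following w; only the last survives: w*2+13.
Result = w*2+13

w*2+13


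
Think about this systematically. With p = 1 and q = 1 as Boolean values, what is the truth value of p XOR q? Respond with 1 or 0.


p = 1, q = 1
Operation: p XOR q
Evaluate: 1 XOR 1 = 0

0


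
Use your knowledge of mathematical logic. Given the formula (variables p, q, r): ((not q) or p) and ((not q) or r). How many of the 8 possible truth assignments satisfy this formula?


Evaluate all 8 assignments for p, q, r:
p=0, q=0, r=0: 1
p=0, q=0, r=1: 1
p=0, q=1, r=0: 0
p=0, q=1, r=1: 0
p=1, q=0, r=0: 1
p=1, q=0, r=1: 1
p=1, q=1, r=0: 0
p=1, q=1, r=1: 1
Satisfying count = 5

5


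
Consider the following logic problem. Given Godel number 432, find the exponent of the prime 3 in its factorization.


Factorize 432 by dividing by 3 repeatedly.
Division steps: 3 divides 432 exactly 3 time(s).
Exponent of 3 = 3

3


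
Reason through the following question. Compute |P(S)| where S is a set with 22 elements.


The power set of a set with n elements has 2^n elements.
|P(S)| = 2^22 = 4194304

4194304


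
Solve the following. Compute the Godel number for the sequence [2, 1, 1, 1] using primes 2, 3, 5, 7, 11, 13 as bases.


Encode each element as an exponent of the corresponding prime:
  2^2 = 4
  3^1 = 3
  5^1 = 5
  7^1 = 7
Product = 4 * 3 * 5 * 7 = 420

420


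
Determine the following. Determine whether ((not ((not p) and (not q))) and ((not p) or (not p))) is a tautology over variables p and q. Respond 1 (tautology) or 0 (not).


Check all 4 assignments:
p=0, q=0: 0
p=0, q=1: 1
p=1, q=0: 0
p=1, q=1: 0
Satisfying count = 1/4.
Tautology iff count = 4: no.

0


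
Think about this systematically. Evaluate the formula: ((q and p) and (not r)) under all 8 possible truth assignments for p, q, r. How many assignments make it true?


Check all 8 assignments:
p=0, q=0, r=0: 0
p=0, q=0, r=1: 0
p=0, q=1, r=0: 0
p=0, q=1, r=1: 0
p=1, q=0, r=0: 0
p=1, q=0, r=1: 0
p=1, q=1, r=0: 1
p=1, q=1, r=1: 0
Count of True = 1

1


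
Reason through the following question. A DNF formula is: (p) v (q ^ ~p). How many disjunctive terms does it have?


A DNF formula is a disjunction of terms (conjunctions).
Terms are separated by v.
Counting the disjuncts: 2 terms.

2


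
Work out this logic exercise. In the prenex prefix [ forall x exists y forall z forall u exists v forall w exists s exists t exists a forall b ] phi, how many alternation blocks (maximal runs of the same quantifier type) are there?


Quantifier-type sequence: A E A A E A E E E A  (A=forall, E=exists)
Group into maximal same-type runs:
  Ax1 | Ex1 | Ax2 | Ex1 | Ax1 | Ex3 | Ax1
Number of blocks = 7

7


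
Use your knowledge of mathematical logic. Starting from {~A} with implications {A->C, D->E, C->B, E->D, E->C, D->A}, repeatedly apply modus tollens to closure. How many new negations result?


Initial negated facts: {~A}
Apply modus tollens to closure:
  ~A and D->A  =>  ~D
  ~D and E->D  =>  ~E
Final negated: {~A, ~D, ~E}
New negations: {~D, ~E}
Count = 2

2


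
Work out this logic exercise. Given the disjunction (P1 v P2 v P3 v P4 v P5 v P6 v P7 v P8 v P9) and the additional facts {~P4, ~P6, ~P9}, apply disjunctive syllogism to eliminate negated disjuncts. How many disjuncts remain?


Original disjuncts (9): P1, P2, P3, P4, P5, P6, P7, P8, P9
Negated (eliminate): ~P4, ~P6, ~P9
Remaining disjuncts: P1, P2, P3, P5, P7, P8
Count = 9 - 3 = 6

6


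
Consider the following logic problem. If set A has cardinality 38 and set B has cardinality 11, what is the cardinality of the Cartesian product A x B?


The Cartesian product A x B contains all ordered pairs (a, b).
|A x B| = |A| * |B| = 38 * 11 = 418

418


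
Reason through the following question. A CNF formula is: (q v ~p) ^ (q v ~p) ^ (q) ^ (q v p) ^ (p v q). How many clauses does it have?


A CNF formula is a conjunction of clauses.
Clauses are separated by ^.
Counting the conjuncts: 5 clauses.

5


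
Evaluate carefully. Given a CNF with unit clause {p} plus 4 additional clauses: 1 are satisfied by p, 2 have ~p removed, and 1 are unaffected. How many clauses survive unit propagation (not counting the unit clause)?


Satisfied (removed): 1
Shortened (remain): 2
Unchanged (remain): 1
Remaining = 2 + 1 = 3

3


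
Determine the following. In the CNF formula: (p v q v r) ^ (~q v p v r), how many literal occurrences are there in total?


Counting literals in each clause:
Clause 1: 3 literal(s)
Clause 2: 3 literal(s)
Total = 6

6


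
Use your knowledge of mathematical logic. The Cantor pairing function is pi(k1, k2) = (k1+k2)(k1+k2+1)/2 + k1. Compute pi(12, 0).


k1 + k2 = 12
(k1+k2)(k1+k2+1)/2 = 12 * 13 / 2 = 78
pi = 78 + 12 = 90

90


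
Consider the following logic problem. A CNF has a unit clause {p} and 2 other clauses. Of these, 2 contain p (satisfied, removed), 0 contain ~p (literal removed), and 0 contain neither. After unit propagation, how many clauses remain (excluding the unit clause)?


Satisfied (removed): 2
Shortened (remain): 0
Unchanged (remain): 0
Remaining = 0 + 0 = 0

0


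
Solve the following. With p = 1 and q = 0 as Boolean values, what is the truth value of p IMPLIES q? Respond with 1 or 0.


p = 1, q = 0
Operation: p IMPLIES q
Evaluate: 1 IMPLIES 0 = 0

0


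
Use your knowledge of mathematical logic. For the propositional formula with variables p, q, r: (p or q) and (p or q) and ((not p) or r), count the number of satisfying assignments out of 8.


Evaluate all 8 assignments for p, q, r:
p=0, q=0, r=0: 0
p=0, q=0, r=1: 0
p=0, q=1, r=0: 1
p=0, q=1, r=1: 1
p=1, q=0, r=0: 0
p=1, q=0, r=1: 1
p=1, q=1, r=0: 0
p=1, q=1, r=1: 1
Satisfying count = 4

4


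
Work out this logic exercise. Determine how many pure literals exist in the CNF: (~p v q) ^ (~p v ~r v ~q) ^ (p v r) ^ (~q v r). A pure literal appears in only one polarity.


Check each variable for pure literal status:
p: mixed (not pure)
q: mixed (not pure)
r: mixed (not pure)
Pure literal count = 0

0


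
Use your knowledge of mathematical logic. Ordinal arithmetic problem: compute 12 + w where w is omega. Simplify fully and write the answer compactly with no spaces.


Compute 12 + w.
Ordinal + is associative but NOT commutative; for finite n>0, n + w = w but w + n stays w+n.
Any finite left addend is absorbed by w on the right: 12 + w = w.
Result = w

w


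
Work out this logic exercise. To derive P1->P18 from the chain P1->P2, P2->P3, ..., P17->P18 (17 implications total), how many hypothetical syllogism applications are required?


With 17 implications in a chain connecting 18 propositions:
P1->P2, P2->P3, ..., P17->P18
Steps needed = (number of implications) - 1 = 17 - 1 = 16

16


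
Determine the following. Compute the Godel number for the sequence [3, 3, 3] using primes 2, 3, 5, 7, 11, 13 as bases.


Encode each element as an exponent of the corresponding prime:
  2^3 = 8
  3^3 = 27
  5^3 = 125
Product = 8 * 27 * 125 = 27000

27000


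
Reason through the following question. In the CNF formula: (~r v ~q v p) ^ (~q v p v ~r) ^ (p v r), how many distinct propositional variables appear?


Identify each variable that appears in the formula.
Variables found: p, q, r
Count = 3

3


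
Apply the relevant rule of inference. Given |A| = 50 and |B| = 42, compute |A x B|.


The Cartesian product A x B contains all ordered pairs (a, b).
|A x B| = |A| * |B| = 50 * 42 = 2100

2100


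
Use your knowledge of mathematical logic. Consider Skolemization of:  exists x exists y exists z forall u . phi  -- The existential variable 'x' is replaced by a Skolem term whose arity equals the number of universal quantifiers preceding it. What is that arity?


Quantifier prefix: exists x exists y exists z forall u
'x' is existentially quantified at position 1.
No universal quantifiers precede it.
Skolem function arity = 0 (a Skolem constant)

0


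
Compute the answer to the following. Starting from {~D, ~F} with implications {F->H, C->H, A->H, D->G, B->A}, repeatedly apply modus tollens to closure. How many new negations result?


Initial negated facts: {~D, ~F}
Apply modus tollens to closure:
  (no implication fires)
Final negated: {~D, ~F}
New negations: {(none)}
Count = 0

0


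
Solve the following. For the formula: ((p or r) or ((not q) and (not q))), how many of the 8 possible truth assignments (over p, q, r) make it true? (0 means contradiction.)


Check all 8 assignments:
p=0, q=0, r=0: 1
p=0, q=0, r=1: 1
p=0, q=1, r=0: 0
p=0, q=1, r=1: 1
p=1, q=0, r=0: 1
p=1, q=0, r=1: 1
p=1, q=1, r=0: 1
p=1, q=1, r=1: 1
Count of True = 7

7


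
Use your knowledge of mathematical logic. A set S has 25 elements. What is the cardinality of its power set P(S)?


The power set of a set with n elements has 2^n elements.
|P(S)| = 2^25 = 33554432

33554432


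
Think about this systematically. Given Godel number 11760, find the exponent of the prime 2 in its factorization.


Factorize 11760 by dividing by 2 repeatedly.
Division steps: 2 divides 11760 exactly 4 time(s).
Exponent of 2 = 4

4


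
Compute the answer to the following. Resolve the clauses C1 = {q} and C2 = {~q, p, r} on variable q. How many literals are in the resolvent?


Remove q from C1 and ~q from C2.
C1 remainder: {}
C2 remainder: {p, r}
Union (resolvent): {p, r}
Resolvent has 2 literal(s).

2


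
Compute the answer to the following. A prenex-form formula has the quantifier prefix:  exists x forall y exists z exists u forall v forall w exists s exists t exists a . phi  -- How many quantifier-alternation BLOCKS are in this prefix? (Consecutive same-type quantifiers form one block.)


Quantifier-type sequence: E A E E A A E E E  (A=forall, E=exists)
Group into maximal same-type runs:
  Ex1 | Ax1 | Ex2 | Ax2 | Ex3
Number of blocks = 5

5


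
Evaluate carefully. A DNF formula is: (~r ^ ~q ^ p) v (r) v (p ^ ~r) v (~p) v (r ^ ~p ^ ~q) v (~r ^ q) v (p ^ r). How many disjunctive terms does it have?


A DNF formula is a disjunction of terms (conjunctions).
Terms are separated by v.
Counting the disjuncts: 7 terms.

7


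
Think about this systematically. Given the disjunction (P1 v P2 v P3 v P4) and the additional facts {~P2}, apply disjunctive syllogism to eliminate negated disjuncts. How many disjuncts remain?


Original disjuncts (4): P1, P2, P3, P4
Negated (eliminate): ~P2
Remaining disjuncts: P1, P3, P4
Count = 4 - 1 = 3

3


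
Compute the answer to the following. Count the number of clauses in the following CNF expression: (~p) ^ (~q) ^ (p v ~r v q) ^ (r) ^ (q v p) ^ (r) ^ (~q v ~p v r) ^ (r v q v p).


A CNF formula is a conjunction of clauses.
Clauses are separated by ^.
Counting the conjuncts: 8 clauses.

8


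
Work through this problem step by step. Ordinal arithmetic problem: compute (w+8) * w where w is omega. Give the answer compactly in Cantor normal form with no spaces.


Compute (w+8) * w.
Ordinal * is associative and left-distributive over +, but NOT commutative; for finite n>1, n*w = w but w*n stays w*n.
(w+8) * w = sup{(w+8)*k : k<w} = sup{w*k+8} = w^2 (the +8 tail is absorbed in the limit).
Result = w^2

w^2


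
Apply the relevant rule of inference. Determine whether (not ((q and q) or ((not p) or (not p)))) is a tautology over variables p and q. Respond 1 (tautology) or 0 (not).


Check all 4 assignments:
p=0, q=0: 0
p=0, q=1: 0
p=1, q=0: 1
p=1, q=1: 0
Satisfying count = 1/4.
Tautology iff count = 4: no.

0


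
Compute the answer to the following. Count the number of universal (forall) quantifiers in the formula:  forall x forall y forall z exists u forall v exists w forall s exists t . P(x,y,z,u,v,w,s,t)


Quantifier prefix: forall x forall y forall z exists u forall v exists w forall s exists t
Mark each quantifier type:
  U U U E U E U E
Universal count = 5, Existential count = 3
Asked for universal (forall) quantifiers: 5

5


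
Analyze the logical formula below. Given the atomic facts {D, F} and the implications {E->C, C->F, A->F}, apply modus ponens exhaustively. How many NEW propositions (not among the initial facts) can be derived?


Initial facts: {D, F}
Apply modus ponens to closure:
  (no implication fires)
Final known: {D, F}
New propositions: {(none)}
Count = 0

0


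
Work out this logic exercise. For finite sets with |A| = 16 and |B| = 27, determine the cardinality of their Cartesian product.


The Cartesian product A x B contains all ordered pairs (a, b).
|A x B| = |A| * |B| = 16 * 27 = 432

432


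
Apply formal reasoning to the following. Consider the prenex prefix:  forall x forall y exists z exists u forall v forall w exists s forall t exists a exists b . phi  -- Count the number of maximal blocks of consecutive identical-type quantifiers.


Quantifier-type sequence: A A E E A A E A E E  (A=forall, E=exists)
Group into maximal same-type runs:
  Ax2 | Ex2 | Ax2 | Ex1 | Ax1 | Ex2
Number of blocks = 6

6


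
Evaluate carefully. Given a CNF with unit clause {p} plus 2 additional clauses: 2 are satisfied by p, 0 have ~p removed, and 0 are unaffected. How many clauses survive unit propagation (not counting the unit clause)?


Satisfied (removed): 2
Shortened (remain): 0
Unchanged (remain): 0
Remaining = 0 + 0 = 0

0


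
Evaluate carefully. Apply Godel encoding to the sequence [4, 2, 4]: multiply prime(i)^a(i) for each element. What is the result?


Encode each element as an exponent of the corresponding prime:
  2^4 = 16
  3^2 = 9
  5^4 = 625
Product = 16 * 9 * 625 = 90000

90000


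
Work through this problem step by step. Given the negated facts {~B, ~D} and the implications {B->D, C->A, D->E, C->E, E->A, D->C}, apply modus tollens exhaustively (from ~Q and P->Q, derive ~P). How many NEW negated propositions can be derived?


Initial negated facts: {~B, ~D}
Apply modus tollens to closure:
  (no implication fires)
Final negated: {~B, ~D}
New negations: {(none)}
Count = 0

0


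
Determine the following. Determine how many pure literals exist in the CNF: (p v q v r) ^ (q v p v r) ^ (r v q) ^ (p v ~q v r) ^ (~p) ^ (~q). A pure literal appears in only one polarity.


Check each variable for pure literal status:
p: mixed (not pure)
q: mixed (not pure)
r: pure positive
Pure literal count = 1

1


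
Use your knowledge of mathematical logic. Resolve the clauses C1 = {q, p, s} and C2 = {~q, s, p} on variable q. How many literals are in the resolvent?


Remove q from C1 and ~q from C2.
C1 remainder: {p, s}
C2 remainder: {s, p}
Union (resolvent): {p, s}
Resolvent has 2 literal(s).

2


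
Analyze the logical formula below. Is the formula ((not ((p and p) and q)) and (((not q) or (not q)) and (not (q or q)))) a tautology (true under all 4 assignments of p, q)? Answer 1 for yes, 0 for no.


Check all 4 assignments:
p=0, q=0: 1
p=0, q=1: 0
p=1, q=0: 1
p=1, q=1: 0
Satisfying count = 2/4.
Tautology iff count = 4: no.

0


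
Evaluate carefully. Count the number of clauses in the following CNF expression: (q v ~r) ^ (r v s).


A CNF formula is a conjunction of clauses.
Clauses are separated by ^.
Counting the conjuncts: 2 clauses.

2


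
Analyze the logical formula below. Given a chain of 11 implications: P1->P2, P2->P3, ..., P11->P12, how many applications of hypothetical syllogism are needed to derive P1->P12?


With 11 implications in a chain connecting 12 propositions:
P1->P2, P2->P3, ..., P11->P12
Steps needed = (number of implications) - 1 = 11 - 1 = 10

10


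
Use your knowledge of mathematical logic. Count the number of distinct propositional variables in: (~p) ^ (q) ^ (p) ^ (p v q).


Identify each variable that appears in the formula.
Variables found: p, q
Count = 2

2


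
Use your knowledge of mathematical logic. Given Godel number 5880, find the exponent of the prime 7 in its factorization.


Factorize 5880 by dividing by 7 repeatedly.
Division steps: 7 divides 5880 exactly 2 time(s).
Exponent of 7 = 2

2


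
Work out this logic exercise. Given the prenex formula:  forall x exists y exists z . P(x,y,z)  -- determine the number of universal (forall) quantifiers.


Quantifier prefix: forall x exists y exists z
Mark each quantifier type:
  U E E
Universal count = 1, Existential count = 2
Asked for universal (forall) quantifiers: 1

1


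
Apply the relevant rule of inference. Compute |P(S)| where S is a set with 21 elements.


The power set of a set with n elements has 2^n elements.
|P(S)| = 2^21 = 2097152

2097152


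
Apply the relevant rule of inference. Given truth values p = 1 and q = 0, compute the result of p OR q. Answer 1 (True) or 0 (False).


p = 1, q = 0
Operation: p OR q
Evaluate: 1 OR 0 = 1

1


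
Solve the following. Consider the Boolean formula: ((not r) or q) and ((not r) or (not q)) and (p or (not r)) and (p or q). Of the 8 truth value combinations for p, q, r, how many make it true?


Evaluate all 8 assignments for p, q, r:
p=0, q=0, r=0: 0
p=0, q=0, r=1: 0
p=0, q=1, r=0: 1
p=0, q=1, r=1: 0
p=1, q=0, r=0: 1
p=1, q=0, r=1: 0
p=1, q=1, r=0: 1
p=1, q=1, r=1: 0
Satisfying count = 3

3


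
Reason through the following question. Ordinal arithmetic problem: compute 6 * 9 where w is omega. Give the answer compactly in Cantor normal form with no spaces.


Compute 6 * 9.
Ordinal * is associative and left-distributive over +, but NOT commutative; for finite n>1, n*w = w but w*n stays w*n.
Both finite; ordinal * agrees with natural *: 6 * 9 = 54.
Result = 54

54


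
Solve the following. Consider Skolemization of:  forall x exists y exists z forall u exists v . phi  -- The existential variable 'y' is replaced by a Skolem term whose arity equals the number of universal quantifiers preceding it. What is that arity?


Quantifier prefix: forall x exists y exists z forall u exists v
'y' is existentially quantified at position 2.
Universal variables preceding it: x
Skolem function arity = 1

1


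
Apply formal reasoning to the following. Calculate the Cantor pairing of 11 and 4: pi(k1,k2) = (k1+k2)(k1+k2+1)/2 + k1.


k1 + k2 = 15
(k1+k2)(k1+k2+1)/2 = 15 * 16 / 2 = 120
pi = 120 + 11 = 131

131


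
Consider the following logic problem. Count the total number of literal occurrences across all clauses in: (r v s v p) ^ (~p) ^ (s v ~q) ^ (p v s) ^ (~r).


Counting literals in each clause:
Clause 1: 3 literal(s)
Clause 2: 1 literal(s)
Clause 3: 2 literal(s)
Clause 4: 2 literal(s)
Clause 5: 1 literal(s)
Total = 9

9


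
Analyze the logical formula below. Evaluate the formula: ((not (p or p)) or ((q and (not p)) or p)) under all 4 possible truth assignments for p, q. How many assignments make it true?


Check all 4 assignments:
p=0, q=0: 1
p=0, q=1: 1
p=1, q=0: 1
p=1, q=1: 1
Count of True = 4

4


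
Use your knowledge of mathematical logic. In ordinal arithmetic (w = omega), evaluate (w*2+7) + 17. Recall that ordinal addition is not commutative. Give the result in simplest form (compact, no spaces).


Compute (w*2+7) + 17.
Ordinal + is associative but NOT commutative; for finite n>0, n + w = w but w + n stays w+n.
By associativity: (w*2+7) + 17 = w*2 + (7+17) = w*2+24.
Result = w*2+24

w*2+24


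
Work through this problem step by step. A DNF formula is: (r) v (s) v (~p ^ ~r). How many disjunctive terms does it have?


A DNF formula is a disjunction of terms (conjunctions).
Terms are separated by v.
Counting the disjuncts: 3 terms.

3


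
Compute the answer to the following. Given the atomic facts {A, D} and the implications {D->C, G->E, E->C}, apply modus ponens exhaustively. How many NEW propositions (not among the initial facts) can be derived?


Initial facts: {A, D}
Apply modus ponens to closure:
  D and D->C  =>  C
Final known: {A, C, D}
New propositions: {C}
Count = 1

1


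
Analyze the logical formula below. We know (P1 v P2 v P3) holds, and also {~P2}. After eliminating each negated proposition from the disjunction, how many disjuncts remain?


Original disjuncts (3): P1, P2, P3
Negated (eliminate): ~P2
Remaining disjuncts: P1, P3
Count = 3 - 1 = 2

2


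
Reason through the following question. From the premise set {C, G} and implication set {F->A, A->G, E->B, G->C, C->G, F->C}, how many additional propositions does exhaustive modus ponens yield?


Initial facts: {C, G}
Apply modus ponens to closure:
  (no implication fires)
Final known: {C, G}
New propositions: {(none)}
Count = 0

0


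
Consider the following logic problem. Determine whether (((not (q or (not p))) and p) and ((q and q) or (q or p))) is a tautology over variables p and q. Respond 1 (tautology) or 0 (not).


Check all 4 assignments:
p=0, q=0: 0
p=0, q=1: 0
p=1, q=0: 1
p=1, q=1: 0
Satisfying count = 1/4.
Tautology iff count = 4: no.

0


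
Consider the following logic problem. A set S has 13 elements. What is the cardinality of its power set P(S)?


The power set of a set with n elements has 2^n elements.
|P(S)| = 2^13 = 8192

8192


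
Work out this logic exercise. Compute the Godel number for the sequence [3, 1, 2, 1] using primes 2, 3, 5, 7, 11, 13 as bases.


Encode each element as an exponent of the corresponding prime:
  2^3 = 8
  3^1 = 3
  5^2 = 25
  7^1 = 7
Product = 8 * 3 * 25 * 7 = 4200

4200


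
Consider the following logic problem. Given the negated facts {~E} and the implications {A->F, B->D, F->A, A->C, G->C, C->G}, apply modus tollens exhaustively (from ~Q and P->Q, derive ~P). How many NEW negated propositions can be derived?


Initial negated facts: {~E}
Apply modus tollens to closure:
  (no implication fires)
Final negated: {~E}
New negations: {(none)}
Count = 0

0


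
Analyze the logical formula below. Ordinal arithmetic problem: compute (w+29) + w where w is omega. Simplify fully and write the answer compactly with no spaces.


Compute (w+29) + w.
Ordinal + is associative but NOT commutative; for finite n>0, n + w = w but w + n stays w+n.
(w+29) + w = w + (29+w) = w + w = w*2 (the finite tail 29 is absorbed by the right w).
Result = w*2

w*2


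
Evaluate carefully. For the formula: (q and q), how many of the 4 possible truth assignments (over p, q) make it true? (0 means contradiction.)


Check all 4 assignments:
p=0, q=0: 0
p=0, q=1: 1
p=1, q=0: 0
p=1, q=1: 1
Count of True = 2

2


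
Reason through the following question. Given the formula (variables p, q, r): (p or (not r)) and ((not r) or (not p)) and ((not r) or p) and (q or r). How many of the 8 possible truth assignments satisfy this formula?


Evaluate all 8 assignments for p, q, r:
p=0, q=0, r=0: 0
p=0, q=0, r=1: 0
p=0, q=1, r=0: 1
p=0, q=1, r=1: 0
p=1, q=0, r=0: 0
p=1, q=0, r=1: 0
p=1, q=1, r=0: 1
p=1, q=1, r=1: 0
Satisfying count = 2

2


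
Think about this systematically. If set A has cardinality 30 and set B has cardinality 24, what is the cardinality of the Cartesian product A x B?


The Cartesian product A x B contains all ordered pairs (a, b).
|A x B| = |A| * |B| = 30 * 24 = 720

720


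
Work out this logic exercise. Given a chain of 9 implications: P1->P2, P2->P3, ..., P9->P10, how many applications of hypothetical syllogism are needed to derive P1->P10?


With 9 implications in a chain connecting 10 propositions:
P1->P2, P2->P3, ..., P9->P10
Steps needed = (number of implications) - 1 = 9 - 1 = 8

8


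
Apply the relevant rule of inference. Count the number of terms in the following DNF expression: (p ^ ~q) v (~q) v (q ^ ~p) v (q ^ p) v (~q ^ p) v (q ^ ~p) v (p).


A DNF formula is a disjunction of terms (conjunctions).
Terms are separated by v.
Counting the disjuncts: 7 terms.

7


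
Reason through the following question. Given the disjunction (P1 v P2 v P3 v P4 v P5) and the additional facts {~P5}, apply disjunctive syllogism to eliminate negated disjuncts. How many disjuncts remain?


Original disjuncts (5): P1, P2, P3, P4, P5
Negated (eliminate): ~P5
Remaining disjuncts: P1, P2, P3, P4
Count = 5 - 1 = 4

4


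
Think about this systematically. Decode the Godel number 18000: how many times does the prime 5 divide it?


Factorize 18000 by dividing by 5 repeatedly.
Division steps: 5 divides 18000 exactly 3 time(s).
Exponent of 5 = 3

3


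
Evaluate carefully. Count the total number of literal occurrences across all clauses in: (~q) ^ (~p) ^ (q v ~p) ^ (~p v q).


Counting literals in each clause:
Clause 1: 1 literal(s)
Clause 2: 1 literal(s)
Clause 3: 2 literal(s)
Clause 4: 2 literal(s)
Total = 6

6


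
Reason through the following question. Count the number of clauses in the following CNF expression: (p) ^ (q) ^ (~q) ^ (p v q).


A CNF formula is a conjunction of clauses.
Clauses are separated by ^.
Counting the conjuncts: 4 clauses.

4


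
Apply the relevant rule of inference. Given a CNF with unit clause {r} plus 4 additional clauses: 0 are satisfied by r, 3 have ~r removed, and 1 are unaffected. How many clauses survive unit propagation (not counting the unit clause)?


Satisfied (removed): 0
Shortened (remain): 3
Unchanged (remain): 1
Remaining = 3 + 1 = 4

4


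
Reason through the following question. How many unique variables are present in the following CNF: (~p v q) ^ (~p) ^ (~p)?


Identify each variable that appears in the formula.
Variables found: p, q
Count = 2

2


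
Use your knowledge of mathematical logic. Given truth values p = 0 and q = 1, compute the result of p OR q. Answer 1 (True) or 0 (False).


p = 0, q = 1
Operation: p OR q
Evaluate: 0 OR 1 = 1

1


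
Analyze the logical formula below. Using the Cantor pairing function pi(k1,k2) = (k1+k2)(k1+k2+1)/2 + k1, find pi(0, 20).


k1 + k2 = 20
(k1+k2)(k1+k2+1)/2 = 20 * 21 / 2 = 210
pi = 210 + 0 = 210

210


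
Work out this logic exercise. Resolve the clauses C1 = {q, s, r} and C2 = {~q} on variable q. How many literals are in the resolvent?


Remove q from C1 and ~q from C2.
C1 remainder: {s, r}
C2 remainder: {}
Union (resolvent): {r, s}
Resolvent has 2 literal(s).

2


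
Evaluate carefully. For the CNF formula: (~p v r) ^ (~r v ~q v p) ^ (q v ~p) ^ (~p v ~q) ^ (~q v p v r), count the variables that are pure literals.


Check each variable for pure literal status:
p: mixed (not pure)
q: mixed (not pure)
r: mixed (not pure)
Pure literal count = 0

0


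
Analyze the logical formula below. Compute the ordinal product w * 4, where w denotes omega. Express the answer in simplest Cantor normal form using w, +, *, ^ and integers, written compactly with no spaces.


Compute w * 4.
Ordinal * is associative and left-distributive over +, but NOT commutative; for finite n>1, n*w = w but w*n stays w*n.
w * 4 means 4 copies of w concatenated: w*4.
Result = w*4

w*4


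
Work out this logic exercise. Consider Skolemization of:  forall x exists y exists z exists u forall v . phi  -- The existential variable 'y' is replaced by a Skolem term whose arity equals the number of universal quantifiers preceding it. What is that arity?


Quantifier prefix: forall x exists y exists z exists u forall v
'y' is existentially quantified at position 2.
Universal variables preceding it: x
Skolem function arity = 1

1


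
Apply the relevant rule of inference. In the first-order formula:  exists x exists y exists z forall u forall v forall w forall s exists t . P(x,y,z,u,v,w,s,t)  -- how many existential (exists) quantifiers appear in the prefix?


Quantifier prefix: exists x exists y exists z forall u forall v forall w forall s exists t
Mark each quantifier type:
  E E E U U U U E
Universal count = 4, Existential count = 4
Asked for existential (exists) quantifiers: 4

4


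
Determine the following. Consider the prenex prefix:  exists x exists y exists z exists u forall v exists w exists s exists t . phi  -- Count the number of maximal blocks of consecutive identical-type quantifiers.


Quantifier-type sequence: E E E E A E E E  (A=forall, E=exists)
Group into maximal same-type runs:
  Ex4 | Ax1 | Ex3
Number of blocks = 3

3


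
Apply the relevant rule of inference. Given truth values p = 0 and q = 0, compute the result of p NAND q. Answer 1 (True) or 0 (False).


p = 0, q = 0
Operation: p NAND q
Evaluate: 0 NAND 0 = 1

1


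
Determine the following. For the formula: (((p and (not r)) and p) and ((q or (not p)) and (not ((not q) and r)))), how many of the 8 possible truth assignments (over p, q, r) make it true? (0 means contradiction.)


Check all 8 assignments:
p=0, q=0, r=0: 0
p=0, q=0, r=1: 0
p=0, q=1, r=0: 0
p=0, q=1, r=1: 0
p=1, q=0, r=0: 0
p=1, q=0, r=1: 0
p=1, q=1, r=0: 1
p=1, q=1, r=1: 0
Count of True = 1

1


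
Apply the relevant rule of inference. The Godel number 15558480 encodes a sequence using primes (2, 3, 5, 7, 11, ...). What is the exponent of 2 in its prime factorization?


Factorize 15558480 by dividing by 2 repeatedly.
Division steps: 2 divides 15558480 exactly 4 time(s).
Exponent of 2 = 4

4


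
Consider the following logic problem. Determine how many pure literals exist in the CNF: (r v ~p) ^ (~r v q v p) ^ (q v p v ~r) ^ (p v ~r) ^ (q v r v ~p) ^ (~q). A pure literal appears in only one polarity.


Check each variable for pure literal status:
p: mixed (not pure)
q: mixed (not pure)
r: mixed (not pure)
Pure literal count = 0

0


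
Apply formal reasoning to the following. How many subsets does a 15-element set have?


The power set of a set with n elements has 2^n elements.
|P(S)| = 2^15 = 32768

32768


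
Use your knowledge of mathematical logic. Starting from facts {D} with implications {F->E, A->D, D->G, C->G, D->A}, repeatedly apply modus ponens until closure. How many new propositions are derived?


Initial facts: {D}
Apply modus ponens to closure:
  D and D->G  =>  G
  D and D->A  =>  A
Final known: {A, D, G}
New propositions: {A, G}
Count = 2

2


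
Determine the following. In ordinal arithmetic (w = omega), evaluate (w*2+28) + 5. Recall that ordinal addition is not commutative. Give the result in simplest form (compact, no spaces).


Compute (w*2+28) + 5.
Ordinal + is associative but NOT commutative; for finite n>0, n + w = w but w + n stays w+n.
By associativity: (w*2+28) + 5 = w*2 + (28+5) = w*2+33.
Result = w*2+33

w*2+33


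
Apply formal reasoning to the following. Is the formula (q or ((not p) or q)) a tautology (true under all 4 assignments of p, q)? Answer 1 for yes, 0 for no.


Check all 4 assignments:
p=0, q=0: 1
p=0, q=1: 1
p=1, q=0: 0
p=1, q=1: 1
Satisfying count = 3/4.
Tautology iff count = 4: no.

0


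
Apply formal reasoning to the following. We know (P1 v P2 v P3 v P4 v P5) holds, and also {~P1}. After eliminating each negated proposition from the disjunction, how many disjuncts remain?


Original disjuncts (5): P1, P2, P3, P4, P5
Negated (eliminate): ~P1
Remaining disjuncts: P2, P3, P4, P5
Count = 5 - 1 = 4

4


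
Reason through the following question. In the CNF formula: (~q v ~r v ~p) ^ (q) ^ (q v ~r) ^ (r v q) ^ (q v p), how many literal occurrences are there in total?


Counting literals in each clause:
Clause 1: 3 literal(s)
Clause 2: 1 literal(s)
Clause 3: 2 literal(s)
Clause 4: 2 literal(s)
Clause 5: 2 literal(s)
Total = 10

10


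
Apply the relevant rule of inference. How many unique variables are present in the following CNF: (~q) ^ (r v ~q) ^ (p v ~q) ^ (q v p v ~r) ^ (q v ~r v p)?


Identify each variable that appears in the formula.
Variables found: p, q, r
Count = 3

3


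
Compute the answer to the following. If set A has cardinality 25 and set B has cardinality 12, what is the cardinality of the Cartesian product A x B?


The Cartesian product A x B contains all ordered pairs (a, b).
|A x B| = |A| * |B| = 25 * 12 = 300

300


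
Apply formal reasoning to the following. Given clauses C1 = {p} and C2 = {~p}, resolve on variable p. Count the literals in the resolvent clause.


Remove p from C1 and ~p from C2.
C1 remainder: {}
C2 remainder: {}
Union (resolvent): {} (empty clause)
Resolvent has 0 literal(s).

0


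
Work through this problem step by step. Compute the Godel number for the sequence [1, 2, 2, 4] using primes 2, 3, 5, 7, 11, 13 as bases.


Encode each element as an exponent of the corresponding prime:
  2^1 = 2
  3^2 = 9
  5^2 = 25
  7^4 = 2401
Product = 2 * 9 * 25 * 2401 = 1080450

1080450


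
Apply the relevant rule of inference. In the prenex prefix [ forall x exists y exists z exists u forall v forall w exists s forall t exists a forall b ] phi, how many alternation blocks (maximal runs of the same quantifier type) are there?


Quantifier-type sequence: A E E E A A E A E A  (A=forall, E=exists)
Group into maximal same-type runs:
  Ax1 | Ex3 | Ax2 | Ex1 | Ax1 | Ex1 | Ax1
Number of blocks = 7

7


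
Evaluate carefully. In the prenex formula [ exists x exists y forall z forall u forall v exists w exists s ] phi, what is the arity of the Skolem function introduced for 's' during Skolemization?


Quantifier prefix: exists x exists y forall z forall u forall v exists w exists s
's' is existentially quantified at position 7.
Universal variables preceding it: z, u, v
Skolem function arity = 3

3


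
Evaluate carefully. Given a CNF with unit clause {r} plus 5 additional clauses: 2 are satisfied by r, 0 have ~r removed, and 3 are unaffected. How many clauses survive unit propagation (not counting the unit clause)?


Satisfied (removed): 2
Shortened (remain): 0
Unchanged (remain): 3
Remaining = 0 + 3 = 3

3


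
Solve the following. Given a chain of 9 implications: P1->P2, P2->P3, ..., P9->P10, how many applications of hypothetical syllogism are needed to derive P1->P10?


With 9 implications in a chain connecting 10 propositions:
P1->P2, P2->P3, ..., P9->P10
Steps needed = (number of implications) - 1 = 9 - 1 = 8

8


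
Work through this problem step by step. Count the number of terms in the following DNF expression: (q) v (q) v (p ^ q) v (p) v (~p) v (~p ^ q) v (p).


A DNF formula is a disjunction of terms (conjunctions).
Terms are separated by v.
Counting the disjuncts: 7 terms.

7


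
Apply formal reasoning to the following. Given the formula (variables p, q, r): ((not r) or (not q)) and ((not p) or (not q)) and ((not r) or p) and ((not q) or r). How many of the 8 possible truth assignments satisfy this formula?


Evaluate all 8 assignments for p, q, r:
p=0, q=0, r=0: 1
p=0, q=0, r=1: 0
p=0, q=1, r=0: 0
p=0, q=1, r=1: 0
p=1, q=0, r=0: 1
p=1, q=0, r=1: 1
p=1, q=1, r=0: 0
p=1, q=1, r=1: 0
Satisfying count = 3

3


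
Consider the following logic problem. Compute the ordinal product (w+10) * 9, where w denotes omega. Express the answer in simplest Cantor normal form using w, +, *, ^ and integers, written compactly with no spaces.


Compute (w+10) * 9.
Ordinal * is associative and left-distributive over +, but NOT commutative; for finite n>1, n*w = w but w*n stays w*n.
(w+10) * 9 = (w+10) repeated 9 times. Each intermediate +10 is absorbed by the following w; only the last survives: w*9+10.
Result = w*9+10

w*9+10
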